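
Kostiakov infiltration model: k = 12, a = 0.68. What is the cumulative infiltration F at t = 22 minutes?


F = k * t^a = 12 * 22^0.68
F = 12 * 8.181773

98.1813 mm


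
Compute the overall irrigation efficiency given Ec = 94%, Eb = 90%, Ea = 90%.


Ec = 0.94, Eb = 0.9, Ea = 0.9
E = 0.94 * 0.9 * 0.9 * 100 = 76.1400%

76.1400 %


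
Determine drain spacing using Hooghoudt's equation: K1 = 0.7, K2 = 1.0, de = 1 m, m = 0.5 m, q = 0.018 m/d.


S^2 = 8*K2*de*m/q + 4*K1*m^2/q
S^2 = 8*1.0*1*0.5/0.018 + 4*0.7*0.5^2/0.018
S = sqrt(261.1111)

16.1589 m


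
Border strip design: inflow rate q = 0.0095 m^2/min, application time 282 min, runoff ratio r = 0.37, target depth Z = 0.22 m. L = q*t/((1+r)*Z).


L = q*t/((1+r)*Z)
L = 0.0095*282/((1+0.37)*0.22)
L = 2.679/0.3014

8.8885 m


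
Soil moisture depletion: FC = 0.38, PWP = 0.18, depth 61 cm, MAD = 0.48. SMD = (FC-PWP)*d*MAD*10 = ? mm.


SMD = (FC - PWP) * d * MAD * 10
SMD = (0.38 - 0.18) * 61 * 0.48 * 10
SMD = 0.2000 * 61 * 0.48 * 10

58.5600 mm


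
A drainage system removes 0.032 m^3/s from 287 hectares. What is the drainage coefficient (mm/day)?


DC = Q * 86400 / (A * 10000) * 1000
DC = 0.032 * 86400 / (287 * 10000) * 1000
DC = 2764800.0000 / 2870000

0.9633 mm/day


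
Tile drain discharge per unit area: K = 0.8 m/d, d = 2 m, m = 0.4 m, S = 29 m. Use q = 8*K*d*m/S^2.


q = 8*K*d*m/S^2
q = 8*0.8*2*0.4/29^2
q = 5.1200 / 841

0.0061 m/d


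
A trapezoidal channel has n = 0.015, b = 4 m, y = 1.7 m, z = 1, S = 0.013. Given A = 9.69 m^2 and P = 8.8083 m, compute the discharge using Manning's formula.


R = A/P = 9.69/8.8083 = 1.100099
Q = (1/0.015) * 9.69 * 1.100099^(2/3) * 0.013^0.5

78.4920 m^3/s


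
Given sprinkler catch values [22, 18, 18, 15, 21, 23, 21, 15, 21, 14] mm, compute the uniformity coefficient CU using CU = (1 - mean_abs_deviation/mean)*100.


mean = 18.800000 mm
MAD = 2.800000 mm
CU = (1 - 2.800000/18.800000)*100

85.1064 %


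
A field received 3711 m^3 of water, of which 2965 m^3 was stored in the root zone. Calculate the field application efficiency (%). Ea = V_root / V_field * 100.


Ea = V_root / V_field * 100 = 2965 / 3711 * 100 = 79.8976%

79.8976 %


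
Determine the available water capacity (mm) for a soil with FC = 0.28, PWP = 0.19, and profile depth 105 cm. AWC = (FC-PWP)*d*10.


AWC = (FC - PWP) * d * 10
AWC = (0.28 - 0.19) * 105 * 10
AWC = 0.0900 * 105 * 10

94.5000 mm


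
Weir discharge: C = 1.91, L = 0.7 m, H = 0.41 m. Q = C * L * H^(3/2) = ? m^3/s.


Q = C * L * H^(3/2) = 1.91 * 0.7 * 0.41^1.5 = 1.91 * 0.7 * 0.262528

0.3510 m^3/s


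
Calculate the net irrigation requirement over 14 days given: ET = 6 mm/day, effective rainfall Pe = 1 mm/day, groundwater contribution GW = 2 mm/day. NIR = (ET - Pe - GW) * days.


Daily deficit = ET - Pe - GW = 6 - 1 - 2 = 3 mm/day
NIR = 3 * 14 = 42 mm

42.0000 mm


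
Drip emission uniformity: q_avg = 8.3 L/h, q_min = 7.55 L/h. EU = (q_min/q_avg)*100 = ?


EU = (q_min/q_avg)*100 = (7.55/8.3)*100 = 90.9639%

90.9639 %


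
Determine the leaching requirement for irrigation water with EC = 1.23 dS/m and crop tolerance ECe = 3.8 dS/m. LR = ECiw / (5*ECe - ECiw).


LR = ECiw / (5*ECe - ECiw)
LR = 1.23 / (5*3.8 - 1.23)
LR = 1.23 / 17.7700

0.0692


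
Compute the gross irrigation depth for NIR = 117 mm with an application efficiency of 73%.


Ea = 73% = 0.73
GID = NIR / Ea = 117 / 0.73 = 160.2740 mm

160.2740 mm


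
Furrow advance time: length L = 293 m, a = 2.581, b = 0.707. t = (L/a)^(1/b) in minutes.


t = (L/a)^(1/b)
t = (293/2.581)^(1/0.707)
t = 113.521891^(1/0.707)

806.7898 min


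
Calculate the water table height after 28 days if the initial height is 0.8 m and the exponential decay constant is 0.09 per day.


m = m0 * exp(-k*t)
m = 0.8 * exp(-0.09 * 28)
m = 0.8 * exp(-2.5200)

0.0644 m


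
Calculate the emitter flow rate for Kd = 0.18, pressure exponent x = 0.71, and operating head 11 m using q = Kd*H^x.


q = Kd * H^x = 0.18 * 11^0.71 = 0.18 * 5.487680

0.9878 L/h


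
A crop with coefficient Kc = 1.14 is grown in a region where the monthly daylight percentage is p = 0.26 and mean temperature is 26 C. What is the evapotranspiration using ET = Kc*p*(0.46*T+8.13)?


ET = Kc * p * (0.46*T + 8.13)
ET = 1.14 * 0.26 * (0.46*26 + 8.13)
ET = 1.14 * 0.26 * 20.0900

5.9547 mm/day


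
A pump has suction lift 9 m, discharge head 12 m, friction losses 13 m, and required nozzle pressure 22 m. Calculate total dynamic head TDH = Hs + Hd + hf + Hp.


TDH = Hs + Hd + hf + Hp = 9 + 12 + 13 + 22 = 56

56 m


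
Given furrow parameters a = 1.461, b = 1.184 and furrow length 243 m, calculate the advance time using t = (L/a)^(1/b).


t = (L/a)^(1/b)
t = (243/1.461)^(1/1.184)
t = 166.324435^(1/1.184)

75.1290 min


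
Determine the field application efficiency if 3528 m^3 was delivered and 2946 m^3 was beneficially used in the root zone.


Ea = V_root / V_field * 100 = 2946 / 3528 * 100 = 83.5034%

83.5034 %


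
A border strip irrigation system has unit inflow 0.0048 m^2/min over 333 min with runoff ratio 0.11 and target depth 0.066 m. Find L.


L = q*t/((1+r)*Z)
L = 0.0048*333/((1+0.11)*0.066)
L = 1.5984/0.07326

21.8182 m


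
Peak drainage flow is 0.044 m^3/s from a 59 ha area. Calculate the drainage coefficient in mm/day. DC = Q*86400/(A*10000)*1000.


DC = Q * 86400 / (A * 10000) * 1000
DC = 0.044 * 86400 / (59 * 10000) * 1000
DC = 3801600.0000 / 590000

6.4434 mm/day


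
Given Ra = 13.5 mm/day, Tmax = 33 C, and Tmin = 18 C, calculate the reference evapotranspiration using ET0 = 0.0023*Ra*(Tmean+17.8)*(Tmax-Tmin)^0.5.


Tmean = (Tmax + Tmin)/2 = (33 + 18)/2 = 25.5
ET0 = 0.0023 * 13.5 * (25.5 + 17.8) * sqrt(33 - 18)
ET0 = 0.0023 * 13.5 * 43.3 * 3.872983

5.2071 mm/day


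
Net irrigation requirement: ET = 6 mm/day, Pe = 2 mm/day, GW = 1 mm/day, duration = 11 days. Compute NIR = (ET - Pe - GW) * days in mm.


Daily deficit = ET - Pe - GW = 6 - 2 - 1 = 3 mm/day
NIR = 3 * 11 = 33 mm

33.0000 mm


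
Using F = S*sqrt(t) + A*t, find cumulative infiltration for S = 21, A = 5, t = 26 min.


F = S*sqrt(t) + A*t
F = 21*sqrt(26) + 5*26
F = 21*5.099020 + 130

237.0794 mm


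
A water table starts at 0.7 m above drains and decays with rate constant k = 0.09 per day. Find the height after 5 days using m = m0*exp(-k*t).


m = m0 * exp(-k*t)
m = 0.7 * exp(-0.09 * 5)
m = 0.7 * exp(-0.4500)

0.4463 m


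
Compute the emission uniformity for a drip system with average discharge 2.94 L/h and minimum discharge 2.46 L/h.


EU = (q_min/q_avg)*100 = (2.46/2.94)*100 = 83.6735%

83.6735 %


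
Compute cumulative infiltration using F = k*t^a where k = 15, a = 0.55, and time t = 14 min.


F = k * t^a = 15 * 14^0.55
F = 15 * 4.269435

64.0415 mm


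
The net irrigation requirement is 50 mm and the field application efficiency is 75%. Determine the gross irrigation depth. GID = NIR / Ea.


Ea = 75% = 0.75
GID = NIR / Ea = 50 / 0.75 = 66.6667 mm

66.6667 mm


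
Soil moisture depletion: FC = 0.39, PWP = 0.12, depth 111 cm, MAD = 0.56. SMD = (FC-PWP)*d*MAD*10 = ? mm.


SMD = (FC - PWP) * d * MAD * 10
SMD = (0.39 - 0.12) * 111 * 0.56 * 10
SMD = 0.2700 * 111 * 0.56 * 10

167.8320 mm


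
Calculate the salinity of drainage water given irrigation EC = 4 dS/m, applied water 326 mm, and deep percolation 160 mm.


EC_dw = EC_iw * D_iw / D_dw
EC_dw = 4 * 326 / 160
EC_dw = 1304 / 160

8.1500 dS/m


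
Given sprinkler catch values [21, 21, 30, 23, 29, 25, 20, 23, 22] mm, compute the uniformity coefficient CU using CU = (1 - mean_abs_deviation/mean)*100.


mean = 23.777778 mm
MAD = 2.814815 mm
CU = (1 - 2.814815/23.777778)*100

88.1620 %


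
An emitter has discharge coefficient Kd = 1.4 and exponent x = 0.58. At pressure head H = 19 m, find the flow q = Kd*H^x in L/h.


q = Kd * H^x = 1.4 * 19^0.58 = 1.4 * 5.516671

7.7233 L/h


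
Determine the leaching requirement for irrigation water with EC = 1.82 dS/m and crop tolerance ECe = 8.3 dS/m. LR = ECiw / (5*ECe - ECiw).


LR = ECiw / (5*ECe - ECiw)
LR = 1.82 / (5*8.3 - 1.82)
LR = 1.82 / 39.6800

0.0459


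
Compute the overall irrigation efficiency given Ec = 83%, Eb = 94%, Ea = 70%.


Ec = 0.83, Eb = 0.94, Ea = 0.7
E = 0.83 * 0.94 * 0.7 * 100 = 54.6140%

54.6140 %


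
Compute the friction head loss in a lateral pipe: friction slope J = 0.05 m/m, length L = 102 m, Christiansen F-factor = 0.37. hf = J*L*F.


hf = J * L * F = 0.05 * 102 * 0.37 = 1.8870 m

1.8870 m


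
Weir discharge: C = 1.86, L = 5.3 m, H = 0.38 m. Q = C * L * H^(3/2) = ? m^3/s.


Q = C * L * H^(3/2) = 1.86 * 5.3 * 0.38^1.5 = 1.86 * 5.3 * 0.234248

2.3092 m^3/s


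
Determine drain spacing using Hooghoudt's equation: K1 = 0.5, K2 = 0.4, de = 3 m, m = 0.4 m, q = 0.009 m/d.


S^2 = 8*K2*de*m/q + 4*K1*m^2/q
S^2 = 8*0.4*3*0.4/0.009 + 4*0.5*0.4^2/0.009
S = sqrt(462.2222)

21.4994 m


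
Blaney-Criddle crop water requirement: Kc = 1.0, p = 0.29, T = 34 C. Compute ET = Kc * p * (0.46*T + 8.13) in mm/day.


ET = Kc * p * (0.46*T + 8.13)
ET = 1.0 * 0.29 * (0.46*34 + 8.13)
ET = 1.0 * 0.29 * 23.7700

6.8933 mm/day


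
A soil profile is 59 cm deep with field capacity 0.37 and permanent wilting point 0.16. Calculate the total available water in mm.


AWC = (FC - PWP) * d * 10
AWC = (0.37 - 0.16) * 59 * 10
AWC = 0.2100 * 59 * 10

123.9000 mm


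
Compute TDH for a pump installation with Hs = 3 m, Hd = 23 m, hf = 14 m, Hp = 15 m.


TDH = Hs + Hd + hf + Hp = 3 + 23 + 14 + 15 = 55

55 m


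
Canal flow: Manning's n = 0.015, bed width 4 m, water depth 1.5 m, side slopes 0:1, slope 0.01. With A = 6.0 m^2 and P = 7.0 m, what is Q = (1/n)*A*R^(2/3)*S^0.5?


R = A/P = 6.0/7.0 = 0.857143
Q = (1/0.015) * 6.0 * 0.857143^(2/3) * 0.01^0.5

36.0935 m^3/s


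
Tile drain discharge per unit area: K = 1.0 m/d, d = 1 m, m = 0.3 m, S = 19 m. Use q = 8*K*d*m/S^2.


q = 8*K*d*m/S^2
q = 8*1.0*1*0.3/19^2
q = 2.4000 / 361

0.0066 m/d


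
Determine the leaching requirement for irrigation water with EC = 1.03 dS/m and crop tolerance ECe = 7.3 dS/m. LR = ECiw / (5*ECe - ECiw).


LR = ECiw / (5*ECe - ECiw)
LR = 1.03 / (5*7.3 - 1.03)
LR = 1.03 / 35.4700

0.0290


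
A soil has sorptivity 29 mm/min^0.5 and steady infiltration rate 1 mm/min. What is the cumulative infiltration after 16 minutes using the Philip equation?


F = S*sqrt(t) + A*t
F = 29*sqrt(16) + 1*16
F = 29*4.000000 + 16

132.0000 mm


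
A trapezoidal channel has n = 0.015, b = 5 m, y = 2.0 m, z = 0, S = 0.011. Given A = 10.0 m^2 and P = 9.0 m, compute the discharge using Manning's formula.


R = A/P = 10.0/9.0 = 1.111111
Q = (1/0.015) * 10.0 * 1.111111^(2/3) * 0.011^0.5

75.0084 m^3/s


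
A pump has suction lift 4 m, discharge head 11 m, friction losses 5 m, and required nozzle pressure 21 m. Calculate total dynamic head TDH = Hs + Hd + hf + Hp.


TDH = Hs + Hd + hf + Hp = 4 + 11 + 5 + 21 = 41

41 m


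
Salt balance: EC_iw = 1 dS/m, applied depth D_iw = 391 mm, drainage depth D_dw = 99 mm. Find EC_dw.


EC_dw = EC_iw * D_iw / D_dw
EC_dw = 1 * 391 / 99
EC_dw = 391 / 99

3.9495 dS/m


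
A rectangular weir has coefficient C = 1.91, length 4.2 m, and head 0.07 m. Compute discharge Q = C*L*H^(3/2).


Q = C * L * H^(3/2) = 1.91 * 4.2 * 0.07^1.5 = 1.91 * 4.2 * 0.018520

0.1486 m^3/s


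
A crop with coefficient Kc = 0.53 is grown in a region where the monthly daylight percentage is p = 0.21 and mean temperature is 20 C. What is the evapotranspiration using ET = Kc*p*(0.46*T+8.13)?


ET = Kc * p * (0.46*T + 8.13)
ET = 0.53 * 0.21 * (0.46*20 + 8.13)
ET = 0.53 * 0.21 * 17.3300

1.9288 mm/day


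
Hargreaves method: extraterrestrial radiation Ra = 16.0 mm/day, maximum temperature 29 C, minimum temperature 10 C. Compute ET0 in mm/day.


Tmean = (Tmax + Tmin)/2 = (29 + 10)/2 = 19.5
ET0 = 0.0023 * 16.0 * (19.5 + 17.8) * sqrt(29 - 10)
ET0 = 0.0023 * 16.0 * 37.3 * 4.358899

5.9832 mm/day


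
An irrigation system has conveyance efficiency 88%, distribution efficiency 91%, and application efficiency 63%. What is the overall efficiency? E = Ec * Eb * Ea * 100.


Ec = 0.88, Eb = 0.91, Ea = 0.63
E = 0.88 * 0.91 * 0.63 * 100 = 50.4504%

50.4504 %


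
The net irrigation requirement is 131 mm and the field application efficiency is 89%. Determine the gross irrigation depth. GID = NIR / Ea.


Ea = 89% = 0.89
GID = NIR / Ea = 131 / 0.89 = 147.1910 mm

147.1910 mm


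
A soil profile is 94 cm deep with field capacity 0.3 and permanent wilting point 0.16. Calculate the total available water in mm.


AWC = (FC - PWP) * d * 10
AWC = (0.3 - 0.16) * 94 * 10
AWC = 0.1400 * 94 * 10

131.6000 mm


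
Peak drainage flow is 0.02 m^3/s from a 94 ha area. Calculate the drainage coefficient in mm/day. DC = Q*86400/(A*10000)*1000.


DC = Q * 86400 / (A * 10000) * 1000
DC = 0.02 * 86400 / (94 * 10000) * 1000
DC = 1728000.0000 / 940000

1.8383 mm/day


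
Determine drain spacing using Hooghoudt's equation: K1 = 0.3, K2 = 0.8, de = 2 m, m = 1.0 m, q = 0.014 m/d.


S^2 = 8*K2*de*m/q + 4*K1*m^2/q
S^2 = 8*0.8*2*1.0/0.014 + 4*0.3*1.0^2/0.014
S = sqrt(1000.0000)

31.6228 m


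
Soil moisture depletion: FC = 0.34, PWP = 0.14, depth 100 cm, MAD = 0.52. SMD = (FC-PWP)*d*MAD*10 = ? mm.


SMD = (FC - PWP) * d * MAD * 10
SMD = (0.34 - 0.14) * 100 * 0.52 * 10
SMD = 0.2000 * 100 * 0.52 * 10

104.0000 mm


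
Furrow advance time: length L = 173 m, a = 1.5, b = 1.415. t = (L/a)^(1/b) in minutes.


t = (L/a)^(1/b)
t = (173/1.5)^(1/1.415)
t = 115.333333^(1/1.415)

28.6558 min


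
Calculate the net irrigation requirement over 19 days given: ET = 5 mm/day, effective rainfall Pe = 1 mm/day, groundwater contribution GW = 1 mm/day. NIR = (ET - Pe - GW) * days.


Daily deficit = ET - Pe - GW = 5 - 1 - 1 = 3 mm/day
NIR = 3 * 19 = 57 mm

57.0000 mm


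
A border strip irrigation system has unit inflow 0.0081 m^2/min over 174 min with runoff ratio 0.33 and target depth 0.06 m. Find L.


L = q*t/((1+r)*Z)
L = 0.0081*174/((1+0.33)*0.06)
L = 1.4094/0.0798

17.6617 m


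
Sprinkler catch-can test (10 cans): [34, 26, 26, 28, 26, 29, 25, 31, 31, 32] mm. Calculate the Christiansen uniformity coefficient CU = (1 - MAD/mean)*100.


mean = 28.800000 mm
MAD = 2.600000 mm
CU = (1 - 2.600000/28.800000)*100

90.9722 %


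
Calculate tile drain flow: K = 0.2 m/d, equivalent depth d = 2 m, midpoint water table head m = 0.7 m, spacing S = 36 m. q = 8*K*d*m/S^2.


q = 8*K*d*m/S^2
q = 8*0.2*2*0.7/36^2
q = 2.2400 / 1296

0.0017 m/d


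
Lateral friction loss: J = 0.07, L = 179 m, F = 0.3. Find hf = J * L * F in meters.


hf = J * L * F = 0.07 * 179 * 0.3 = 3.7590 m

3.7590 m


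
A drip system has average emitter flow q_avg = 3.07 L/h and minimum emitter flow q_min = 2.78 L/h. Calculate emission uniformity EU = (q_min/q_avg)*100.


EU = (q_min/q_avg)*100 = (2.78/3.07)*100 = 90.5537%

90.5537 %


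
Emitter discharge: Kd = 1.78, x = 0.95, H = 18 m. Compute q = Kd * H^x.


q = Kd * H^x = 1.78 * 18^0.95 = 1.78 * 15.577899

27.7287 L/h


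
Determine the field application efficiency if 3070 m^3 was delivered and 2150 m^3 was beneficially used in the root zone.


Ea = V_root / V_field * 100 = 2150 / 3070 * 100 = 70.0326%

70.0326 %


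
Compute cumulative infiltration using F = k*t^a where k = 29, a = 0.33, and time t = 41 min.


F = k * t^a = 29 * 41^0.33
F = 29 * 3.405796

98.7681 mm


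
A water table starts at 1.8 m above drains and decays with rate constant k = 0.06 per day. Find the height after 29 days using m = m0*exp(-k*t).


m = m0 * exp(-k*t)
m = 1.8 * exp(-0.06 * 29)
m = 1.8 * exp(-1.7400)

0.3159 m


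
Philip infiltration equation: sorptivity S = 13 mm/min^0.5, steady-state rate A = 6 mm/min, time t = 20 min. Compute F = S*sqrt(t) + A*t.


F = S*sqrt(t) + A*t
F = 13*sqrt(20) + 6*20
F = 13*4.472136 + 120

178.1378 mm


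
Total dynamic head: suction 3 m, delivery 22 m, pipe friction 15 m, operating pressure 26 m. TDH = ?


TDH = Hs + Hd + hf + Hp = 3 + 22 + 15 + 26 = 66

66 m


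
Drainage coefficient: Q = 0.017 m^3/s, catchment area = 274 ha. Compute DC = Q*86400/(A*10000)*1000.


DC = Q * 86400 / (A * 10000) * 1000
DC = 0.017 * 86400 / (274 * 10000) * 1000
DC = 1468800.0000 / 2740000

0.5361 mm/day


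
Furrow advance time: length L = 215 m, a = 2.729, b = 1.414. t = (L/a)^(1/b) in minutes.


t = (L/a)^(1/b)
t = (215/2.729)^(1/1.414)
t = 78.783437^(1/1.414)

21.9374 min


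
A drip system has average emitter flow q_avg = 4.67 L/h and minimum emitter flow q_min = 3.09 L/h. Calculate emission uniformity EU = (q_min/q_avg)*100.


EU = (q_min/q_avg)*100 = (3.09/4.67)*100 = 66.1670%

66.1670 %


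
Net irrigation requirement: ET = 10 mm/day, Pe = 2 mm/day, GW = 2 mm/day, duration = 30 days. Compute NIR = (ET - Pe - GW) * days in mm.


Daily deficit = ET - Pe - GW = 10 - 2 - 2 = 6 mm/day
NIR = 6 * 30 = 180 mm

180.0000 mm


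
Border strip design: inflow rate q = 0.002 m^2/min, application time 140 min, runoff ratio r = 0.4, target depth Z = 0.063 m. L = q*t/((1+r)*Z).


L = q*t/((1+r)*Z)
L = 0.002*140/((1+0.4)*0.063)
L = 0.28/0.0882

3.1746 m


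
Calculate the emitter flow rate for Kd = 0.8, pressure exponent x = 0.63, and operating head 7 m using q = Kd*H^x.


q = Kd * H^x = 0.8 * 7^0.63 = 0.8 * 3.407311

2.7258 L/h


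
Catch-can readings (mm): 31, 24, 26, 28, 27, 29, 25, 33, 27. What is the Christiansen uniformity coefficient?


mean = 27.777778 mm
MAD = 2.197531 mm
CU = (1 - 2.197531/27.777778)*100

92.0889 %


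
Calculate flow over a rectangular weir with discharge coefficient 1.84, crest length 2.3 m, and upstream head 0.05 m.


Q = C * L * H^(3/2) = 1.84 * 2.3 * 0.05^1.5 = 1.84 * 2.3 * 0.011180

0.0473 m^3/s


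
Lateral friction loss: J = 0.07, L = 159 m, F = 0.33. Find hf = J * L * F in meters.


hf = J * L * F = 0.07 * 159 * 0.33 = 3.6729 m

3.6729 m


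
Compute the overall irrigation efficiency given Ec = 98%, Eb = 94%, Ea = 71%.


Ec = 0.98, Eb = 0.94, Ea = 0.71
E = 0.98 * 0.94 * 0.71 * 100 = 65.4052%

65.4052 %


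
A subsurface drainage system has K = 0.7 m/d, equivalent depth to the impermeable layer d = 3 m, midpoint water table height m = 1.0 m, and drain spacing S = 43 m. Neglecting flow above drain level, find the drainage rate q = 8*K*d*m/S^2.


q = 8*K*d*m/S^2
q = 8*0.7*3*1.0/43^2
q = 16.8000 / 1849

0.0091 m/d


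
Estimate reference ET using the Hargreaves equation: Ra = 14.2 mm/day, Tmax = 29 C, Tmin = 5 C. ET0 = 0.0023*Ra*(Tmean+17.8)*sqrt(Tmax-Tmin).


Tmean = (Tmax + Tmin)/2 = (29 + 5)/2 = 17.0
ET0 = 0.0023 * 14.2 * (17.0 + 17.8) * sqrt(29 - 5)
ET0 = 0.0023 * 14.2 * 34.8 * 4.898979

5.5680 mm/day


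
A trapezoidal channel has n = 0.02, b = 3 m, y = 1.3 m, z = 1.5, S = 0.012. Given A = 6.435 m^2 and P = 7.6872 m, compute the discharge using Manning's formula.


R = A/P = 6.435/7.6872 = 0.837106
Q = (1/0.02) * 6.435 * 0.837106^(2/3) * 0.012^0.5

31.3061 m^3/s


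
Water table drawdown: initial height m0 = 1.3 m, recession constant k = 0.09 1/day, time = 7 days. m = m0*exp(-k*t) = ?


m = m0 * exp(-k*t)
m = 1.3 * exp(-0.09 * 7)
m = 1.3 * exp(-0.6300)

0.6924 m


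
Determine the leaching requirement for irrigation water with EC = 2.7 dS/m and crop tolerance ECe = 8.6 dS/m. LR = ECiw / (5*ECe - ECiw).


LR = ECiw / (5*ECe - ECiw)
LR = 2.7 / (5*8.6 - 2.7)
LR = 2.7 / 40.3000

0.0670


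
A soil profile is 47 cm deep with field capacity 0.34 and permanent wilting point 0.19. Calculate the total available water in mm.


AWC = (FC - PWP) * d * 10
AWC = (0.34 - 0.19) * 47 * 10
AWC = 0.1500 * 47 * 10

70.5000 mm


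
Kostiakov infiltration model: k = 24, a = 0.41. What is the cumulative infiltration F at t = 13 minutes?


F = k * t^a = 24 * 13^0.41
F = 24 * 2.862311

68.6955 mm


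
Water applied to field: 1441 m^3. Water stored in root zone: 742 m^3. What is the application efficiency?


Ea = V_root / V_field * 100 = 742 / 1441 * 100 = 51.4920%

51.4920 %


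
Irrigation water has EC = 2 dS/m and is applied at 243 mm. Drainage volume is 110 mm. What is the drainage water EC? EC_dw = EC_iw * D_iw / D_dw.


EC_dw = EC_iw * D_iw / D_dw
EC_dw = 2 * 243 / 110
EC_dw = 486 / 110

4.4182 dS/m


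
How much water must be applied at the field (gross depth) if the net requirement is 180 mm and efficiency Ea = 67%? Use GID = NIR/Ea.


Ea = 67% = 0.67
GID = NIR / Ea = 180 / 0.67 = 268.6567 mm

268.6567 mm


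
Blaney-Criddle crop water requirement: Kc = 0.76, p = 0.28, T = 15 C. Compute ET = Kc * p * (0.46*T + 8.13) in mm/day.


ET = Kc * p * (0.46*T + 8.13)
ET = 0.76 * 0.28 * (0.46*15 + 8.13)
ET = 0.76 * 0.28 * 15.0300

3.1984 mm/day


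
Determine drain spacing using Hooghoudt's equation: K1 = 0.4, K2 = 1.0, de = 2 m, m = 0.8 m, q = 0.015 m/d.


S^2 = 8*K2*de*m/q + 4*K1*m^2/q
S^2 = 8*1.0*2*0.8/0.015 + 4*0.4*0.8^2/0.015
S = sqrt(921.6000)

30.3579 m


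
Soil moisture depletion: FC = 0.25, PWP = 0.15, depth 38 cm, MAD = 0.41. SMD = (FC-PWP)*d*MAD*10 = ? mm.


SMD = (FC - PWP) * d * MAD * 10
SMD = (0.25 - 0.15) * 38 * 0.41 * 10
SMD = 0.1000 * 38 * 0.41 * 10

15.5800 mm


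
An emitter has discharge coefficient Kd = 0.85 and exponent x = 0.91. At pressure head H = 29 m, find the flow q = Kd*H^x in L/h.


q = Kd * H^x = 0.85 * 29^0.91 = 0.85 * 21.418161

18.2054 L/h


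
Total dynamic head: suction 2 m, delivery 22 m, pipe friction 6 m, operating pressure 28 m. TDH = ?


TDH = Hs + Hd + hf + Hp = 2 + 22 + 6 + 28 = 58

58 m


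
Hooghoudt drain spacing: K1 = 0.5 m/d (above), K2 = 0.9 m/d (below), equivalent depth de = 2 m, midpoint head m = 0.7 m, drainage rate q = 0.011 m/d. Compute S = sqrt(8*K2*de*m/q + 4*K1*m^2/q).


S^2 = 8*K2*de*m/q + 4*K1*m^2/q
S^2 = 8*0.9*2*0.7/0.011 + 4*0.5*0.7^2/0.011
S = sqrt(1005.4545)

31.7089 m


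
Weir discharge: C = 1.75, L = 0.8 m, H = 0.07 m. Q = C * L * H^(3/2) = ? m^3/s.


Q = C * L * H^(3/2) = 1.75 * 0.8 * 0.07^1.5 = 1.75 * 0.8 * 0.018520

0.0259 m^3/s


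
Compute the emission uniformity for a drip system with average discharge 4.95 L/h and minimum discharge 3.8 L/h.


EU = (q_min/q_avg)*100 = (3.8/4.95)*100 = 76.7677%

76.7677 %


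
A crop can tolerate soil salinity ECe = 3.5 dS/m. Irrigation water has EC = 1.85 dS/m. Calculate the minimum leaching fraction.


LR = ECiw / (5*ECe - ECiw)
LR = 1.85 / (5*3.5 - 1.85)
LR = 1.85 / 15.6500

0.1182


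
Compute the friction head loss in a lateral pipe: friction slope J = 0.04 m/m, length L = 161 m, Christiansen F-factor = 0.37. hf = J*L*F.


hf = J * L * F = 0.04 * 161 * 0.37 = 2.3828 m

2.3828 m


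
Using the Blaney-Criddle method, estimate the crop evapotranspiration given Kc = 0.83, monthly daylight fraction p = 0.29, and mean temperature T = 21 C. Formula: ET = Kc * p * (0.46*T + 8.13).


ET = Kc * p * (0.46*T + 8.13)
ET = 0.83 * 0.29 * (0.46*21 + 8.13)
ET = 0.83 * 0.29 * 17.7900

4.2821 mm/day


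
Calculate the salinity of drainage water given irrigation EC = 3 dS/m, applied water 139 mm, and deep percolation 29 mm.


EC_dw = EC_iw * D_iw / D_dw
EC_dw = 3 * 139 / 29
EC_dw = 417 / 29

14.3793 dS/m


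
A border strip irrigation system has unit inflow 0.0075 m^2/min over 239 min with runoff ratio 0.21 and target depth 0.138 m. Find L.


L = q*t/((1+r)*Z)
L = 0.0075*239/((1+0.21)*0.138)
L = 1.7925/0.16698

10.7348 m


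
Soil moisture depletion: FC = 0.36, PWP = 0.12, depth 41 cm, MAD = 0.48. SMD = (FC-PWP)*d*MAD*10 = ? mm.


SMD = (FC - PWP) * d * MAD * 10
SMD = (0.36 - 0.12) * 41 * 0.48 * 10
SMD = 0.2400 * 41 * 0.48 * 10

47.2320 mm


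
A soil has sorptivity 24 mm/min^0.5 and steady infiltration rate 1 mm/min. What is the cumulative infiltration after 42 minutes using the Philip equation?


F = S*sqrt(t) + A*t
F = 24*sqrt(42) + 1*42
F = 24*6.480741 + 42

197.5378 mm


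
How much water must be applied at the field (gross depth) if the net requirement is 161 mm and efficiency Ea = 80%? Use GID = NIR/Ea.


Ea = 80% = 0.8
GID = NIR / Ea = 161 / 0.8 = 201.2500 mm

201.2500 mm


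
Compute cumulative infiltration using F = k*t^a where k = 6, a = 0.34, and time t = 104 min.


F = k * t^a = 6 * 104^0.34
F = 6 * 4.850554

29.1033 mm


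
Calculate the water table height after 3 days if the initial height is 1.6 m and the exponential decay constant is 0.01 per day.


m = m0 * exp(-k*t)
m = 1.6 * exp(-0.01 * 3)
m = 1.6 * exp(-0.0300)

1.5527 m


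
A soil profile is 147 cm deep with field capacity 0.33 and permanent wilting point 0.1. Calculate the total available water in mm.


AWC = (FC - PWP) * d * 10
AWC = (0.33 - 0.1) * 147 * 10
AWC = 0.2300 * 147 * 10

338.1000 mm


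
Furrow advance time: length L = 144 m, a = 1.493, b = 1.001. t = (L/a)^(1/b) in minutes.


t = (L/a)^(1/b)
t = (144/1.493)^(1/1.001)
t = 96.450100^(1/1.001)

96.0109 min


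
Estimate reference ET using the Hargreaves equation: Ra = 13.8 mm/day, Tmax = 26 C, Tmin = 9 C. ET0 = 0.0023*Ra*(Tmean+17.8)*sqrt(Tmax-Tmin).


Tmean = (Tmax + Tmin)/2 = (26 + 9)/2 = 17.5
ET0 = 0.0023 * 13.8 * (17.5 + 17.8) * sqrt(26 - 9)
ET0 = 0.0023 * 13.8 * 35.3 * 4.123106

4.6196 mm/day


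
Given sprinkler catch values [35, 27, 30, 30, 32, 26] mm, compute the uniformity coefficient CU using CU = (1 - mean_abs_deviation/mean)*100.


mean = 30.000000 mm
MAD = 2.333333 mm
CU = (1 - 2.333333/30.000000)*100

92.2222 %


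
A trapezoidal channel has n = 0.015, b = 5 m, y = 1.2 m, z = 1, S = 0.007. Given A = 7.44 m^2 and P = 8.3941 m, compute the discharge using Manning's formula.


R = A/P = 7.44/8.3941 = 0.886337
Q = (1/0.015) * 7.44 * 0.886337^(2/3) * 0.007^0.5

38.2910 m^3/s


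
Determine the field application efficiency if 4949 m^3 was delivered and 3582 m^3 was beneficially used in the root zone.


Ea = V_root / V_field * 100 = 3582 / 4949 * 100 = 72.3783%

72.3783 %


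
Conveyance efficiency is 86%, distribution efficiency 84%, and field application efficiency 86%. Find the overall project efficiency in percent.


Ec = 0.86, Eb = 0.84, Ea = 0.86
E = 0.86 * 0.84 * 0.86 * 100 = 62.1264%

62.1264 %


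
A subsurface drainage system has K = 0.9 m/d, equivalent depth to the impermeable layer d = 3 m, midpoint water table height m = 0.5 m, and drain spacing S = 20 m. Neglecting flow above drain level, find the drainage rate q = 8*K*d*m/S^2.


q = 8*K*d*m/S^2
q = 8*0.9*3*0.5/20^2
q = 10.8000 / 400

0.0270 m/d


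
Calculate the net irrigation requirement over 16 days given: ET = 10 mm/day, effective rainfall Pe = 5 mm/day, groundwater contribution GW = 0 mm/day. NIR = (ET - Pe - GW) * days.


Daily deficit = ET - Pe - GW = 10 - 5 - 0 = 5 mm/day
NIR = 5 * 16 = 80 mm

80.0000 mm


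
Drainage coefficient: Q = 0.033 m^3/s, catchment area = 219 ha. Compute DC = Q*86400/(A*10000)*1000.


DC = Q * 86400 / (A * 10000) * 1000
DC = 0.033 * 86400 / (219 * 10000) * 1000
DC = 2851200.0000 / 2190000

1.3019 mm/day


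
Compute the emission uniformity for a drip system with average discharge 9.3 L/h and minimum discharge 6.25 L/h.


EU = (q_min/q_avg)*100 = (6.25/9.3)*100 = 67.2043%

67.2043 %


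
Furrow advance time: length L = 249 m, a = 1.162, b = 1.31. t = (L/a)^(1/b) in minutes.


t = (L/a)^(1/b)
t = (249/1.162)^(1/1.31)
t = 214.285714^(1/1.31)

60.1706 min


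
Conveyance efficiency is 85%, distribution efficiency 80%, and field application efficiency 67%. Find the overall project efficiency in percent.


Ec = 0.85, Eb = 0.8, Ea = 0.67
E = 0.85 * 0.8 * 0.67 * 100 = 45.5600%

45.5600 %


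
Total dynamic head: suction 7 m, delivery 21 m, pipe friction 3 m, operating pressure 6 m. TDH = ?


TDH = Hs + Hd + hf + Hp = 7 + 21 + 3 + 6 = 37

37 m


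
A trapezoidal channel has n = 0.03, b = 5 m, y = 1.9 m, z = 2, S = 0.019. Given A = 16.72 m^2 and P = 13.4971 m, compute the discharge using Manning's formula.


R = A/P = 16.72/13.4971 = 1.238785
Q = (1/0.03) * 16.72 * 1.238785^(2/3) * 0.019^0.5

88.6113 m^3/s


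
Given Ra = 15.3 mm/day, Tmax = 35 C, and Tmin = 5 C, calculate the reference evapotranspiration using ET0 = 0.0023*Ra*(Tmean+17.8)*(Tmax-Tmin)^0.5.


Tmean = (Tmax + Tmin)/2 = (35 + 5)/2 = 20.0
ET0 = 0.0023 * 15.3 * (20.0 + 17.8) * sqrt(35 - 5)
ET0 = 0.0023 * 15.3 * 37.8 * 5.477226

7.2857 mm/day


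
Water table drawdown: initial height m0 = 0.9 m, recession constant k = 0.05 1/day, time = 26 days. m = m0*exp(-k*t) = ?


m = m0 * exp(-k*t)
m = 0.9 * exp(-0.05 * 26)
m = 0.9 * exp(-1.3000)

0.2453 m


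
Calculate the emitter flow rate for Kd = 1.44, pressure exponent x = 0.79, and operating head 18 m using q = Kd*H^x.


q = Kd * H^x = 1.44 * 18^0.79 = 1.44 * 9.809916

14.1263 L/h


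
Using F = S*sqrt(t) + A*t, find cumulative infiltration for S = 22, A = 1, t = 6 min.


F = S*sqrt(t) + A*t
F = 22*sqrt(6) + 1*6
F = 22*2.449490 + 6

59.8888 mm


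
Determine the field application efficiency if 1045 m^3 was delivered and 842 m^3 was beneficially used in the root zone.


Ea = V_root / V_field * 100 = 842 / 1045 * 100 = 80.5742%

80.5742 %


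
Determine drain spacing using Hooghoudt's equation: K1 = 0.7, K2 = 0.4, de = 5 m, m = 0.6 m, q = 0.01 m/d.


S^2 = 8*K2*de*m/q + 4*K1*m^2/q
S^2 = 8*0.4*5*0.6/0.01 + 4*0.7*0.6^2/0.01
S = sqrt(1060.8000)

32.5699 m


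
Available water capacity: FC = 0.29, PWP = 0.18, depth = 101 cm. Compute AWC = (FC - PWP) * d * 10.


AWC = (FC - PWP) * d * 10
AWC = (0.29 - 0.18) * 101 * 10
AWC = 0.1100 * 101 * 10

111.1000 mm


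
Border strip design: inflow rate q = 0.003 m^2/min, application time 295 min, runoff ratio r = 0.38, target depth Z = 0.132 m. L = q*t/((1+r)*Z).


L = q*t/((1+r)*Z)
L = 0.003*295/((1+0.38)*0.132)
L = 0.885/0.18216

4.8584 m


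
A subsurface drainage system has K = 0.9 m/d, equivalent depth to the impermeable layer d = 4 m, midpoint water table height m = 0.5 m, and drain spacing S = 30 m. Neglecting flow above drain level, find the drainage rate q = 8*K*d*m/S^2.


q = 8*K*d*m/S^2
q = 8*0.9*4*0.5/30^2
q = 14.4000 / 900

0.0160 m/d


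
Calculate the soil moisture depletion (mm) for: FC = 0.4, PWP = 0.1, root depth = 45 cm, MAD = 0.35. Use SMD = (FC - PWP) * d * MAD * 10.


SMD = (FC - PWP) * d * MAD * 10
SMD = (0.4 - 0.1) * 45 * 0.35 * 10
SMD = 0.3000 * 45 * 0.35 * 10

47.2500 mm


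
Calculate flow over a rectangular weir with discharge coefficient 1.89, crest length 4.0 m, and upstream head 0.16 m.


Q = C * L * H^(3/2) = 1.89 * 4.0 * 0.16^1.5 = 1.89 * 4.0 * 0.064000

0.4838 m^3/s


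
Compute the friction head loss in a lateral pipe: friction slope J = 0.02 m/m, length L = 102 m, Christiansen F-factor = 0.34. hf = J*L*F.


hf = J * L * F = 0.02 * 102 * 0.34 = 0.6936 m

0.6936 m


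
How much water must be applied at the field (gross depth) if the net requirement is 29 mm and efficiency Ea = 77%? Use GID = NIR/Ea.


Ea = 77% = 0.77
GID = NIR / Ea = 29 / 0.77 = 37.6623 mm

37.6623 mm


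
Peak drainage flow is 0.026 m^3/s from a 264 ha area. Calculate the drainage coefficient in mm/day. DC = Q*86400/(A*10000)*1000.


DC = Q * 86400 / (A * 10000) * 1000
DC = 0.026 * 86400 / (264 * 10000) * 1000
DC = 2246400.0000 / 2640000

0.8509 mm/day


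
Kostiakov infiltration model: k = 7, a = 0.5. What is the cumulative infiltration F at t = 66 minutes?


F = k * t^a = 7 * 66^0.5
F = 7 * 8.124038

56.8683 mm


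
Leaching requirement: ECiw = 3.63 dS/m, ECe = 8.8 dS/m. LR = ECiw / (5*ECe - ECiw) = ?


LR = ECiw / (5*ECe - ECiw)
LR = 3.63 / (5*8.8 - 3.63)
LR = 3.63 / 40.3700

0.0899


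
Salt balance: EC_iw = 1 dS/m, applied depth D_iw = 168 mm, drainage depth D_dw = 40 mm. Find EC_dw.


EC_dw = EC_iw * D_iw / D_dw
EC_dw = 1 * 168 / 40
EC_dw = 168 / 40

4.2000 dS/m


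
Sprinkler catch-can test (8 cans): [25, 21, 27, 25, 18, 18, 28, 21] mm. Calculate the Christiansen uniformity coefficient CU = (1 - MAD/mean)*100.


mean = 22.875000 mm
MAD = 3.375000 mm
CU = (1 - 3.375000/22.875000)*100

85.2459 %


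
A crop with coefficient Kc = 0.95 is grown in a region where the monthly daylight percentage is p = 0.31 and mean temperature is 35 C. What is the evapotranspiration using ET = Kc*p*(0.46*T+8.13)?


ET = Kc * p * (0.46*T + 8.13)
ET = 0.95 * 0.31 * (0.46*35 + 8.13)
ET = 0.95 * 0.31 * 24.2300

7.1357 mm/day


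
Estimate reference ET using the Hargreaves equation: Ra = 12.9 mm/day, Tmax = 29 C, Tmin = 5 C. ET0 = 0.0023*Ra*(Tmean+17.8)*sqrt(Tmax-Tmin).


Tmean = (Tmax + Tmin)/2 = (29 + 5)/2 = 17.0
ET0 = 0.0023 * 12.9 * (17.0 + 17.8) * sqrt(29 - 5)
ET0 = 0.0023 * 12.9 * 34.8 * 4.898979

5.0583 mm/day


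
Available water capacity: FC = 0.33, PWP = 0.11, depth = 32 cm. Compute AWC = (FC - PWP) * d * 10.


AWC = (FC - PWP) * d * 10
AWC = (0.33 - 0.11) * 32 * 10
AWC = 0.2200 * 32 * 10

70.4000 mm


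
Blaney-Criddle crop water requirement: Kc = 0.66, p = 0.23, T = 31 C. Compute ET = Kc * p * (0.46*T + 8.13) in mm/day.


ET = Kc * p * (0.46*T + 8.13)
ET = 0.66 * 0.23 * (0.46*31 + 8.13)
ET = 0.66 * 0.23 * 22.3900

3.3988 mm/day


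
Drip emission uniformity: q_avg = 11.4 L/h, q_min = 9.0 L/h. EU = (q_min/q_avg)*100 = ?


EU = (q_min/q_avg)*100 = (9.0/11.4)*100 = 78.9474%

78.9474 %


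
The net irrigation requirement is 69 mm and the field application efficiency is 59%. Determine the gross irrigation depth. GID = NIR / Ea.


Ea = 59% = 0.59
GID = NIR / Ea = 69 / 0.59 = 116.9492 mm

116.9492 mm


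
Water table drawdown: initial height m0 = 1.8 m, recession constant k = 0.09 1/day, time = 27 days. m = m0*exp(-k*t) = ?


m = m0 * exp(-k*t)
m = 1.8 * exp(-0.09 * 27)
m = 1.8 * exp(-2.4300)

0.1585 m


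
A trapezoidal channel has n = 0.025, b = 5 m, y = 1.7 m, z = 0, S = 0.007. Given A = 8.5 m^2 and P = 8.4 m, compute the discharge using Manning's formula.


R = A/P = 8.5/8.4 = 1.011905
Q = (1/0.025) * 8.5 * 1.011905^(2/3) * 0.007^0.5

28.6718 m^3/s


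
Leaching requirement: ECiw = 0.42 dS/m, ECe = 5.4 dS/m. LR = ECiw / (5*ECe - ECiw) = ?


LR = ECiw / (5*ECe - ECiw)
LR = 0.42 / (5*5.4 - 0.42)
LR = 0.42 / 26.5800

0.0158


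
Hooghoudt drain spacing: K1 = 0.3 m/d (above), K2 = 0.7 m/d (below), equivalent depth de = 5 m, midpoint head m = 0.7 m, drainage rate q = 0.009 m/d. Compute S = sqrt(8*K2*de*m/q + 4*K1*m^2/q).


S^2 = 8*K2*de*m/q + 4*K1*m^2/q
S^2 = 8*0.7*5*0.7/0.009 + 4*0.3*0.7^2/0.009
S = sqrt(2243.1111)

47.3615 m


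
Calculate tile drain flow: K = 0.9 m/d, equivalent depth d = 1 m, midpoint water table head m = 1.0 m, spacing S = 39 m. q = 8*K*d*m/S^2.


q = 8*K*d*m/S^2
q = 8*0.9*1*1.0/39^2
q = 7.2000 / 1521

0.0047 m/d


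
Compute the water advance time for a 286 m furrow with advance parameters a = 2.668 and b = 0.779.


t = (L/a)^(1/b)
t = (286/2.668)^(1/0.779)
t = 107.196402^(1/0.779)

403.7721 min


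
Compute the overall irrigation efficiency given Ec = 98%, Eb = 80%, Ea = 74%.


Ec = 0.98, Eb = 0.8, Ea = 0.74
E = 0.98 * 0.8 * 0.74 * 100 = 58.0160%

58.0160 %


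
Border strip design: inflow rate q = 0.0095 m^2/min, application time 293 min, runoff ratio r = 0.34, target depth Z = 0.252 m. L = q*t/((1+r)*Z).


L = q*t/((1+r)*Z)
L = 0.0095*293/((1+0.34)*0.252)
L = 2.7835/0.33768

8.2430 m


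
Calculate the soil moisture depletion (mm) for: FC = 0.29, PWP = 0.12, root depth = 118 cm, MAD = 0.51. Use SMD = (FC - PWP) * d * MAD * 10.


SMD = (FC - PWP) * d * MAD * 10
SMD = (0.29 - 0.12) * 118 * 0.51 * 10
SMD = 0.1700 * 118 * 0.51 * 10

102.3060 mm


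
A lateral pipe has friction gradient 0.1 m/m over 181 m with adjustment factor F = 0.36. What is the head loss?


hf = J * L * F = 0.1 * 181 * 0.36 = 6.5160 m

6.5160 m


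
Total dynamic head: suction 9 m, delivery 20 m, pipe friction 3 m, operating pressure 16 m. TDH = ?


TDH = Hs + Hd + hf + Hp = 9 + 20 + 3 + 16 = 48

48 m


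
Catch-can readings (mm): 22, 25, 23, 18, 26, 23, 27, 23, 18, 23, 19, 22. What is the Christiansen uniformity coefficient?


mean = 22.416667 mm
MAD = 2.180556 mm
CU = (1 - 2.180556/22.416667)*100

90.2726 %


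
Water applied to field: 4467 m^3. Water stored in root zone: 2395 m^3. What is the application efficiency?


Ea = V_root / V_field * 100 = 2395 / 4467 * 100 = 53.6154%

53.6154 %


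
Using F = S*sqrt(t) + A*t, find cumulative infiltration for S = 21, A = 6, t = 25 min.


F = S*sqrt(t) + A*t
F = 21*sqrt(25) + 6*25
F = 21*5.000000 + 150

255.0000 mm


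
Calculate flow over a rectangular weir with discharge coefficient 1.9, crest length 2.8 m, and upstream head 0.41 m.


Q = C * L * H^(3/2) = 1.9 * 2.8 * 0.41^1.5 = 1.9 * 2.8 * 0.262528

1.3966 m^3/s


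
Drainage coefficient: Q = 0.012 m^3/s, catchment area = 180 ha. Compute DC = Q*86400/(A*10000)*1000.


DC = Q * 86400 / (A * 10000) * 1000
DC = 0.012 * 86400 / (180 * 10000) * 1000
DC = 1036800.0000 / 1800000

0.5760 mm/day


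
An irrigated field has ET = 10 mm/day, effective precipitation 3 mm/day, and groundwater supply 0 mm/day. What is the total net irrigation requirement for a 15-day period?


Daily deficit = ET - Pe - GW = 10 - 3 - 0 = 7 mm/day
NIR = 7 * 15 = 105 mm

105.0000 mm


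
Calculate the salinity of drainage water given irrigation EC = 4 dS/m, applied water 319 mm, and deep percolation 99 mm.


EC_dw = EC_iw * D_iw / D_dw
EC_dw = 4 * 319 / 99
EC_dw = 1276 / 99

12.8889 dS/m


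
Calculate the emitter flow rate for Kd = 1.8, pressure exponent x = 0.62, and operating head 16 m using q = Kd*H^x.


q = Kd * H^x = 1.8 * 16^0.62 = 1.8 * 5.578975

10.0422 L/h


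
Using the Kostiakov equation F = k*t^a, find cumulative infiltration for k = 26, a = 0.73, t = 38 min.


F = k * t^a = 26 * 38^0.73
F = 26 * 14.231216

370.0116 mm


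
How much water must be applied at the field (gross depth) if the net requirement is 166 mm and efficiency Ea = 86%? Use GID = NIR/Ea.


Ea = 86% = 0.86
GID = NIR / Ea = 166 / 0.86 = 193.0233 mm

193.0233 mm


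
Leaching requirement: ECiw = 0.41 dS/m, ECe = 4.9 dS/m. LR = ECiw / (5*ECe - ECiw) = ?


LR = ECiw / (5*ECe - ECiw)
LR = 0.41 / (5*4.9 - 0.41)
LR = 0.41 / 24.0900

0.0170


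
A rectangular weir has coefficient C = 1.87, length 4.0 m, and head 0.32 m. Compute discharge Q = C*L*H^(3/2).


Q = C * L * H^(3/2) = 1.87 * 4.0 * 0.32^1.5 = 1.87 * 4.0 * 0.181019

1.3540 m^3/s


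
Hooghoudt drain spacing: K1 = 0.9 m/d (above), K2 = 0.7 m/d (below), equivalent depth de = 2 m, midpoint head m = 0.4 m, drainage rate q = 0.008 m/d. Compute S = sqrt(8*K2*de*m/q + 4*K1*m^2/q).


S^2 = 8*K2*de*m/q + 4*K1*m^2/q
S^2 = 8*0.7*2*0.4/0.008 + 4*0.9*0.4^2/0.008
S = sqrt(632.0000)

25.1396 m


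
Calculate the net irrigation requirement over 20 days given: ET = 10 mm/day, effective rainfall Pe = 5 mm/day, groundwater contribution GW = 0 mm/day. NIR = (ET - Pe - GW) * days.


Daily deficit = ET - Pe - GW = 10 - 5 - 0 = 5 mm/day
NIR = 5 * 20 = 100 mm

100.0000 mm


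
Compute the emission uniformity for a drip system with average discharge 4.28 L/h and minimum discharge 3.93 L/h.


EU = (q_min/q_avg)*100 = (3.93/4.28)*100 = 91.8224%

91.8224 %


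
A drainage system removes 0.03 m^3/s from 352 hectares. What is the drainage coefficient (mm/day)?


DC = Q * 86400 / (A * 10000) * 1000
DC = 0.03 * 86400 / (352 * 10000) * 1000
DC = 2592000.0000 / 3520000

0.7364 mm/day


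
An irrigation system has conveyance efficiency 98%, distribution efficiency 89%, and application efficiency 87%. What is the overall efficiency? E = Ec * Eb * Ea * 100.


Ec = 0.98, Eb = 0.89, Ea = 0.87
E = 0.98 * 0.89 * 0.87 * 100 = 75.8814%

75.8814 %
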